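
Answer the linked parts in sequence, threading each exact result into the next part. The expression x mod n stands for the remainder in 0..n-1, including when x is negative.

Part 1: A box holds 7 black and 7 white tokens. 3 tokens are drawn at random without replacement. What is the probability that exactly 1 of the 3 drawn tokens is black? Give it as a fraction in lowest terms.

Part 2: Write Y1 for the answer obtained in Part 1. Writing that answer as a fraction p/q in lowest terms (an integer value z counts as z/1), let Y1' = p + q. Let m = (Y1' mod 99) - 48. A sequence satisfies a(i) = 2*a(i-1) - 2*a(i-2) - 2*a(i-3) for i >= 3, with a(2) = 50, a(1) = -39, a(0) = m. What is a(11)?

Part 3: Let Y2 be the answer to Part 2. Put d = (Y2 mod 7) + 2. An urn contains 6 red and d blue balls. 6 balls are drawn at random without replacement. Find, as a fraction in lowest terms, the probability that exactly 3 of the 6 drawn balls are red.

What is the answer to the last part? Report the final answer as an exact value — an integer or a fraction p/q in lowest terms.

Part 1: total draws C(14,3) = 364; favorable C(7,1)*C(7,2) = 147; P = 21/52; answer 21/52
Part 2: Y1 = 21/52; threaded value p + q = 73; m = 25; a(3) = 2*(50) - 2*(-39) - 2*(25) = 128; iterating: a(3)=128, a(4)=234, a(5)=112, a(6)=-500, a(7)=-1692, a(8)=-2608, a(9)=-832, a(10)=6936, a(11)=20752; answer 20752
Part 3: Y2 = 20752; d = 6; total draws C(12,6) = 924; favorable C(6,3)*C(6,3) = 400; P = 100/231; answer 100/231

100/231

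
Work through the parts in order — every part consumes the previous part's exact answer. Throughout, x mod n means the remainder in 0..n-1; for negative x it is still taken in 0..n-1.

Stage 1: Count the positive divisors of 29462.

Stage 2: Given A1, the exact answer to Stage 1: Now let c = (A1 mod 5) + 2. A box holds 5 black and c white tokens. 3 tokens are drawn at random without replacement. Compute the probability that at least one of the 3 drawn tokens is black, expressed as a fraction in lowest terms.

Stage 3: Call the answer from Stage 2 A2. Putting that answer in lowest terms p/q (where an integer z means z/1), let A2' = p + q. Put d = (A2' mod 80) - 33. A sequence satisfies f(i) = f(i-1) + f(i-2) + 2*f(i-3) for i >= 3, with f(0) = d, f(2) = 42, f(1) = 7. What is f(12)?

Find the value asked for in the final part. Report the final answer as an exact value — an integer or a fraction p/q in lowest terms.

Stage 1: 29462 = 2 * 14731; number of divisors = (1+1) * (1+1) = 4; answer 4
Stage 2: A1 = 4; c = 6; total draws C(11,3) = 165; complement C(6,3) = 20; favorable 165 - 20 = 145; P = 29/33; answer 29/33
Stage 3: A2 = 29/33; threaded value p + q = 62; d = 29; f(3) = 1*(42) + 1*(7) + 2*(29) = 107; iterating: f(3)=107, f(4)=163, f(5)=354, f(6)=731, f(7)=1411, f(8)=2850, f(9)=5723, f(10)=11395, f(11)=22818, f(12)=45659; answer 45659

45659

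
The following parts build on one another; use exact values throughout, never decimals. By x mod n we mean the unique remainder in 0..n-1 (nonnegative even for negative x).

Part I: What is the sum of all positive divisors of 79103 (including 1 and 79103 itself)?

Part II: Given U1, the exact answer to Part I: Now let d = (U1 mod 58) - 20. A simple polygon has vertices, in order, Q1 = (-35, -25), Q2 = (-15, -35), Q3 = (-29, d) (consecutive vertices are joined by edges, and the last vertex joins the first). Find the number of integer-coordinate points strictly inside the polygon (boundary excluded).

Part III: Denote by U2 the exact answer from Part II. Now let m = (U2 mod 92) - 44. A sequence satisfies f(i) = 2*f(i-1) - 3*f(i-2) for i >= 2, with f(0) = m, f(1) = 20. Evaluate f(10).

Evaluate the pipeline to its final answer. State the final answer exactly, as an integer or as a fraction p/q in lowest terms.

4159

Part I: 79103 is prime, so its only divisors are 1 and 79103; sigma = 1 + 79103 = 79104; answer 79104
Part II: U1 = 79104; d = 30; cross terms: (-35*-35 - -15*-25)=850, (-15*30 - -29*-35)=-1465, (-29*-25 - -35*30)=1775; twice the area = |1160| = 1160; area = 580; boundary points = 10 + 1 + 1 = 12; strictly interior points = area - boundary/2 + 1 = 575; answer 575
Part III: U2 = 575; m = -21; f(2) = 2*(20) - 3*(-21) = 103; iterating: f(2)=103, f(3)=146, f(4)=-17, f(5)=-472, f(6)=-893, f(7)=-370, f(8)=1939, f(9)=4988, f(10)=4159; answer 4159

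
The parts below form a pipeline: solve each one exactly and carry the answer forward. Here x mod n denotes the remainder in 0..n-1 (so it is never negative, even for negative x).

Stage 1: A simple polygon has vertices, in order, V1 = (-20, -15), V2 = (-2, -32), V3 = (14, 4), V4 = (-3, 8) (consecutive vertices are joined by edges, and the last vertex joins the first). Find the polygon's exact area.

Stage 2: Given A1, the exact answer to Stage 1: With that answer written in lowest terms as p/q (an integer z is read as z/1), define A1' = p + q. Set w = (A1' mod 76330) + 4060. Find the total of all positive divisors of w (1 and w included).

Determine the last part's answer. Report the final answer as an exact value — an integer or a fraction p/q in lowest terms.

Stage 1: cross terms: (-20*-32 - -2*-15)=610, (-2*4 - 14*-32)=440, (14*8 - -3*4)=124, (-3*-15 - -20*8)=205; twice the area = |1379| = 1379; area = 1379/2; answer 1379/2
Stage 2: A1 = 1379/2; threaded value p + q = 1381; w = 5441; 5441 is prime, so its only divisors are 1 and 5441; sigma = 1 + 5441 = 5442; answer 5442

5442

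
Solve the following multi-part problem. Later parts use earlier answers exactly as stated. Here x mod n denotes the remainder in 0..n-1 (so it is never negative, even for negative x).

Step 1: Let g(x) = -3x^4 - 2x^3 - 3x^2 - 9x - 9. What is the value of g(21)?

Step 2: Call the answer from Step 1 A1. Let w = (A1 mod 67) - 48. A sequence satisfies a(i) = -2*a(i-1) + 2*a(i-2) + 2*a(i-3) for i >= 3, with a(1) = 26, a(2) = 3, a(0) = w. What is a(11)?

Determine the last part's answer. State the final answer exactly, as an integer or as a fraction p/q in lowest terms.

Step 1: -3*(21)^4 - 2*(21)^3 - 3*(21)^2 - 9*(21)^1 - 9 = (-583443) + (-18522) + (-1323) + (-189) + (-9) = -603486; answer -603486
Step 2: A1 = -603486; w = 2; a(3) = -2*(3) + 2*(26) + 2*(2) = 50; iterating: a(3)=50, a(4)=-42, a(5)=190, a(6)=-364, a(7)=1024, a(8)=-2396, a(9)=6112, a(10)=-14968, a(11)=37368; answer 37368

37368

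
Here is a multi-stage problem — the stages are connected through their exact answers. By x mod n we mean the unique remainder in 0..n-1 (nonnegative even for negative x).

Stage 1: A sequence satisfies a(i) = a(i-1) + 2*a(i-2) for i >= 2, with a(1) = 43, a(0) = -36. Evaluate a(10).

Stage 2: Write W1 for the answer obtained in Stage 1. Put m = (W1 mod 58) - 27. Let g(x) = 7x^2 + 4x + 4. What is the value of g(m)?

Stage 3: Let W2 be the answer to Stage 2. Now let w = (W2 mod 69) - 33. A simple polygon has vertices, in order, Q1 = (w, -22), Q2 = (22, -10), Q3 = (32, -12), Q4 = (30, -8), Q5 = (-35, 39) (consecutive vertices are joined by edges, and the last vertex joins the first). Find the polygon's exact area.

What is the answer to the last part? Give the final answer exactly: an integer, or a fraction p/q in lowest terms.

417

Stage 1: a(2) = 1*(43) + 2*(-36) = -29; iterating: a(2)=-29, a(3)=57, a(4)=-1, a(5)=113, a(6)=111, a(7)=337, a(8)=559, a(9)=1233, a(10)=2351; answer 2351
Stage 2: W1 = 2351; m = 4; 7*(4)^2 + 4*(4)^1 + 4 = (112) + (16) + (4) = 132; answer 132
Stage 3: W2 = 132; w = 30; cross terms: (30*-10 - 22*-22)=184, (22*-12 - 32*-10)=56, (32*-8 - 30*-12)=104, (30*39 - -35*-8)=890, (-35*-22 - 30*39)=-400; twice the area = |834| = 834; area = 417; answer 417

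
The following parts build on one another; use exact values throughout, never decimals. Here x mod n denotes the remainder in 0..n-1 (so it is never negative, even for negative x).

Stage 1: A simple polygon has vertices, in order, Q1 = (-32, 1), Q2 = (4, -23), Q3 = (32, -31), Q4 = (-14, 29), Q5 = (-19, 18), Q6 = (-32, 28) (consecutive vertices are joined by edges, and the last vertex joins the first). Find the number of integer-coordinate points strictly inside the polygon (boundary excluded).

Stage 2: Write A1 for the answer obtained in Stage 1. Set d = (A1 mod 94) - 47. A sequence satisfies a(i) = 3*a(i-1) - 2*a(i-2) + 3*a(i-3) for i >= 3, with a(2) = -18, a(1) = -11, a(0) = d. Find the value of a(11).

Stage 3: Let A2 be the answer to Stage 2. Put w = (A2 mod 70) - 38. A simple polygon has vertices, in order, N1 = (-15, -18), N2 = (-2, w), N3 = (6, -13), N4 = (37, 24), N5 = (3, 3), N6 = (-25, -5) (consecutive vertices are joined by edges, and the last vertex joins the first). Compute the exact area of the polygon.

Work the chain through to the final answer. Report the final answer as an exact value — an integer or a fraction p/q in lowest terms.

1215/2

Stage 1: cross terms: (-32*-23 - 4*1)=732, (4*-31 - 32*-23)=612, (32*29 - -14*-31)=494, (-14*18 - -19*29)=299, (-19*28 - -32*18)=44, (-32*1 - -32*28)=864; twice the area = |3045| = 3045; area = 3045/2; boundary points = 12 + 4 + 2 + 1 + 1 + 27 = 47; strictly interior points = area - boundary/2 + 1 = 1500; answer 1500
Stage 2: A1 = 1500; d = 43; a(3) = 3*(-18) - 2*(-11) + 3*(43) = 97; iterating: a(3)=97, a(4)=294, a(5)=634, a(6)=1605, a(7)=4429, a(8)=11979, a(9)=31894, a(10)=85011, a(11)=227182; answer 227182
Stage 3: A2 = 227182; w = -6; cross terms: (-15*-6 - -2*-18)=54, (-2*-13 - 6*-6)=62, (6*24 - 37*-13)=625, (37*3 - 3*24)=39, (3*-5 - -25*3)=60, (-25*-18 - -15*-5)=375; twice the area = |1215| = 1215; area = 1215/2; answer 1215/2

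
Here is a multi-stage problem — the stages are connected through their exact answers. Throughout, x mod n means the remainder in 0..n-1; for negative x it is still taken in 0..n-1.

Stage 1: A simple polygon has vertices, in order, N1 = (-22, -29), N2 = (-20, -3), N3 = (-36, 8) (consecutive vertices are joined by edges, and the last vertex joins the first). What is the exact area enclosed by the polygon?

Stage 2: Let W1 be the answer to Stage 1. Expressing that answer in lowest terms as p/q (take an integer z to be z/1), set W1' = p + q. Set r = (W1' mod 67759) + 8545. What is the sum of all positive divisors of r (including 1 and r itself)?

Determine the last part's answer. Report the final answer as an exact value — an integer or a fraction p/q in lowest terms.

Stage 1: cross terms: (-22*-3 - -20*-29)=-514, (-20*8 - -36*-3)=-268, (-36*-29 - -22*8)=1220; twice the area = |438| = 438; area = 219; answer 219
Stage 2: W1 = 219; threaded value p + q = 220; r = 8765; 8765 = 5 * 1753; sigma = (1 + 5) * (1 + 1753) = 6 * 1754 = 10524; answer 10524

10524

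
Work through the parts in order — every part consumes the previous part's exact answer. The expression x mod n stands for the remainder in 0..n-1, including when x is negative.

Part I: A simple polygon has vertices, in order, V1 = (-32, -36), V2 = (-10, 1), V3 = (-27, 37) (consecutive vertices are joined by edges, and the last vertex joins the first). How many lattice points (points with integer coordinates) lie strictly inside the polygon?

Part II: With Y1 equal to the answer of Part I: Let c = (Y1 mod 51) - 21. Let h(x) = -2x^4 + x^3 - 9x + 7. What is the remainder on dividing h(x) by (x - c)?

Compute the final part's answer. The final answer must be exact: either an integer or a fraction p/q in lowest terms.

-896603

Part I: cross terms: (-32*1 - -10*-36)=-392, (-10*37 - -27*1)=-343, (-27*-36 - -32*37)=2156; twice the area = |1421| = 1421; area = 1421/2; boundary points = 1 + 1 + 1 = 3; strictly interior points = area - boundary/2 + 1 = 710; answer 710
Part II: Y1 = 710; c = 26; remainder = value at the root: -2*(26)^4 + 1*(26)^3 - 9*(26)^1 + 7 = (-913952) + (17576) + (-234) + (7) = -896603; answer -896603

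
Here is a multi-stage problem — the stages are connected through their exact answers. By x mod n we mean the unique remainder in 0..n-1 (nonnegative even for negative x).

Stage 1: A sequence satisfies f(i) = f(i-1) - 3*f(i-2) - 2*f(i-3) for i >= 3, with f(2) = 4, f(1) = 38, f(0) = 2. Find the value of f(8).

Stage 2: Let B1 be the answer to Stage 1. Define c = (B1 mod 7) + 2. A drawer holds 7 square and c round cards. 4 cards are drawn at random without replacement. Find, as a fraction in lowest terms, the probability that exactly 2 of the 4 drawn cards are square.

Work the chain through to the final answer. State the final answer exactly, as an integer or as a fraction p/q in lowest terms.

Stage 1: f(3) = 1*(4) - 3*(38) - 2*(2) = -114; iterating: f(3)=-114, f(4)=-202, f(5)=132, f(6)=966, f(7)=974, f(8)=-2188; answer -2188
Stage 2: B1 = -2188; c = 5; total draws C(12,4) = 495; favorable C(7,2)*C(5,2) = 210; P = 14/33; answer 14/33

14/33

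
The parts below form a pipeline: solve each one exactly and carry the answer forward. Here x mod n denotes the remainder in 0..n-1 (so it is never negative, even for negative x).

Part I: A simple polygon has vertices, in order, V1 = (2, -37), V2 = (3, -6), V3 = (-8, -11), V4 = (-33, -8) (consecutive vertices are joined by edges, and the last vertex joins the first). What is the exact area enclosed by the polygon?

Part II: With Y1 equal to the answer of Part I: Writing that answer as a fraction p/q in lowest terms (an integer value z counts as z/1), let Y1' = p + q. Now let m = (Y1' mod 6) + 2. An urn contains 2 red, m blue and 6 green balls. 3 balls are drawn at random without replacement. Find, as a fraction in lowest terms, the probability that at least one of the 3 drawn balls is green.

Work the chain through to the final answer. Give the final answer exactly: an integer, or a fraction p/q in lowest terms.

53/65

Part I: cross terms: (2*-6 - 3*-37)=99, (3*-11 - -8*-6)=-81, (-8*-8 - -33*-11)=-299, (-33*-37 - 2*-8)=1237; twice the area = |956| = 956; area = 478; answer 478
Part II: Y1 = 478; threaded value p + q = 479; m = 7; total draws C(15,3) = 455; complement C(9,3) = 84; favorable 455 - 84 = 371; P = 53/65; answer 53/65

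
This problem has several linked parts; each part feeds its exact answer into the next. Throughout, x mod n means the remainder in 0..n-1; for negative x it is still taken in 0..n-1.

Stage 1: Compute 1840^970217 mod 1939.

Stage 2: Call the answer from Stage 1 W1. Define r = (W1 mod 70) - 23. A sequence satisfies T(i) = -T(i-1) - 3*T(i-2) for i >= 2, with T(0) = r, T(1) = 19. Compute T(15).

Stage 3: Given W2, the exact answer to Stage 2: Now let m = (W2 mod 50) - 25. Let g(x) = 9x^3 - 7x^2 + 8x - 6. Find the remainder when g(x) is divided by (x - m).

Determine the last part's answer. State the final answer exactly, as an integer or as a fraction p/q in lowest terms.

4

Stage 1: squarings mod 1939: 1840^1=1840, 1840^2=106, 1840^4=1541, 1840^8=1345, 1840^16=1877, 1840^32=1905, 1840^64=1156, 1840^128=365, 1840^256=1373, 1840^512=421, 1840^1024=792, 1840^2048=967, 1840^4096=491, 1840^8192=645, 1840^16384=1079, 1840^32768=841, 1840^65536=1485, 1840^131072=582, 1840^262144=1338, 1840^524288=547; 1840^970217 = 1840^1 * 1840^8 * 1840^32 * 1840^64 * 1840^128 * 1840^256 * 1840^1024 * 1840^2048 * 1840^16384 * 1840^32768 * 1840^131072 * 1840^262144 * 1840^524288 = 461 (mod 1939); answer 461
Stage 2: W1 = 461; r = 18; T(2) = -1*(19) - 3*(18) = -73; iterating: T(2)=-73, T(3)=16, T(4)=203, T(5)=-251, T(6)=-358, T(7)=1111, T(8)=-37, T(9)=-3296, T(10)=3407, T(11)=6481, T(12)=-16702, T(13)=-2741, T(14)=52847, T(15)=-44624; answer -44624
Stage 3: W2 = -44624; m = 1; remainder = value at the root: 9*(1)^3 - 7*(1)^2 + 8*(1)^1 - 6 = (9) + (-7) + (8) + (-6) = 4; answer 4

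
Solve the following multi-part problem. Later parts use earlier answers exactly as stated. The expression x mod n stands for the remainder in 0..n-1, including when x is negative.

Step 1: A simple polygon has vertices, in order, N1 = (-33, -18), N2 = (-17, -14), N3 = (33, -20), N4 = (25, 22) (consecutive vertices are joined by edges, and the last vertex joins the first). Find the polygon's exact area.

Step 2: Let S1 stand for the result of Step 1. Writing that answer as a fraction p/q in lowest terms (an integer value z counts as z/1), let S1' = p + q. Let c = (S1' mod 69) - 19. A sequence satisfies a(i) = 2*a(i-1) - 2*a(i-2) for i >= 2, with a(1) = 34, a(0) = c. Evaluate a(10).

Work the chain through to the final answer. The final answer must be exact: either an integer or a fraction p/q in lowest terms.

Step 1: cross terms: (-33*-14 - -17*-18)=156, (-17*-20 - 33*-14)=802, (33*22 - 25*-20)=1226, (25*-18 - -33*22)=276; twice the area = |2460| = 2460; area = 1230; answer 1230
Step 2: S1 = 1230; threaded value p + q = 1231; c = 39; a(2) = 2*(34) - 2*(39) = -10; iterating: a(2)=-10, a(3)=-88, a(4)=-156, a(5)=-136, a(6)=40, a(7)=352, a(8)=624, a(9)=544, a(10)=-160; answer -160

-160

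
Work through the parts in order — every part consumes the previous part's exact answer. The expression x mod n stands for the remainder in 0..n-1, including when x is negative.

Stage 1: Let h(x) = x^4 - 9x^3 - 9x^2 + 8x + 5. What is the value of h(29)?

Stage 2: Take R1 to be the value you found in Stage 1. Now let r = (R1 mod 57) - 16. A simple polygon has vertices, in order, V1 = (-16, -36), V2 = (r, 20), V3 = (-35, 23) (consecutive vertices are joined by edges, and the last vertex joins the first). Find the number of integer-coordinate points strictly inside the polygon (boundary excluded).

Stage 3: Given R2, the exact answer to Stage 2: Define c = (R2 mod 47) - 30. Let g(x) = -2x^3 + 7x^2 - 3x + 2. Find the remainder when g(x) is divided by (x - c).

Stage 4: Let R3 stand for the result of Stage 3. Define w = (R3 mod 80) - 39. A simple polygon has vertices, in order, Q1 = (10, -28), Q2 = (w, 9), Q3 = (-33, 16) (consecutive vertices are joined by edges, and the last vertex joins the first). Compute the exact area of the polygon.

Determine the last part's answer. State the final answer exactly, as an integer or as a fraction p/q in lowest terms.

Stage 1: 1*(29)^4 - 9*(29)^3 - 9*(29)^2 + 8*(29)^1 + 5 = (707281) + (-219501) + (-7569) + (232) + (5) = 480448; answer 480448
Stage 2: R1 = 480448; r = 36; cross terms: (-16*20 - 36*-36)=976, (36*23 - -35*20)=1528, (-35*-36 - -16*23)=1628; twice the area = |4132| = 4132; area = 2066; boundary points = 4 + 1 + 1 = 6; strictly interior points = area - boundary/2 + 1 = 2064; answer 2064
Stage 3: R2 = 2064; c = 13; remainder = value at the root: -2*(13)^3 + 7*(13)^2 - 3*(13)^1 + 2 = (-4394) + (1183) + (-39) + (2) = -3248; answer -3248
Stage 4: R3 = -3248; w = -7; cross terms: (10*9 - -7*-28)=-106, (-7*16 - -33*9)=185, (-33*-28 - 10*16)=764; twice the area = |843| = 843; area = 843/2; answer 843/2

843/2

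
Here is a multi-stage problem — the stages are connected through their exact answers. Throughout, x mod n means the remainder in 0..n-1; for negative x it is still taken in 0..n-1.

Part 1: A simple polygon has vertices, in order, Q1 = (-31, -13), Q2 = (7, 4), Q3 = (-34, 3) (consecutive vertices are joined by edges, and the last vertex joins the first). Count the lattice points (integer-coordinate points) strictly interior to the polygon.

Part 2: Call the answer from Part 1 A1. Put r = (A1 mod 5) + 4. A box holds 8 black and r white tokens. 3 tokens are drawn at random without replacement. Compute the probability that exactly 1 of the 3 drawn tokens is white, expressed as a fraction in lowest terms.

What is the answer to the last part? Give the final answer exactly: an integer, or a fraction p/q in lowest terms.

2/5

Part 1: cross terms: (-31*4 - 7*-13)=-33, (7*3 - -34*4)=157, (-34*-13 - -31*3)=535; twice the area = |659| = 659; area = 659/2; boundary points = 1 + 1 + 1 = 3; strictly interior points = area - boundary/2 + 1 = 329; answer 329
Part 2: A1 = 329; r = 8; total draws C(16,3) = 560; favorable C(8,1)*C(8,2) = 224; P = 2/5; answer 2/5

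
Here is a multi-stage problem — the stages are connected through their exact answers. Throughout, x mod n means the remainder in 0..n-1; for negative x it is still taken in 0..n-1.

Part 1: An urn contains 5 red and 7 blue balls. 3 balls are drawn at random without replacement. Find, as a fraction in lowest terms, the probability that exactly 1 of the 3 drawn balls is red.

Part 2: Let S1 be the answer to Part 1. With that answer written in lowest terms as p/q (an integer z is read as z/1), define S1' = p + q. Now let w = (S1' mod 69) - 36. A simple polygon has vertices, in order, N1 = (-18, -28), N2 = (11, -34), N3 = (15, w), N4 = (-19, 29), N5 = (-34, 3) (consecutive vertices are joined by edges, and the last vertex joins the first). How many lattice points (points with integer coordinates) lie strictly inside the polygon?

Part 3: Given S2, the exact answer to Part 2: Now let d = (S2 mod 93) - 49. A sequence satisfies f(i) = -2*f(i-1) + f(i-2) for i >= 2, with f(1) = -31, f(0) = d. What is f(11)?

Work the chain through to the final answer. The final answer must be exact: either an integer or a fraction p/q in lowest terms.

Part 1: total draws C(12,3) = 220; favorable C(5,1)*C(7,2) = 105; P = 21/44; answer 21/44
Part 2: S1 = 21/44; threaded value p + q = 65; w = 29; cross terms: (-18*-34 - 11*-28)=920, (11*29 - 15*-34)=829, (15*29 - -19*29)=986, (-19*3 - -34*29)=929, (-34*-28 - -18*3)=1006; twice the area = |4670| = 4670; area = 2335; boundary points = 1 + 1 + 34 + 1 + 1 = 38; strictly interior points = area - boundary/2 + 1 = 2317; answer 2317
Part 3: S2 = 2317; d = 36; f(2) = -2*(-31) + 1*(36) = 98; iterating: f(2)=98, f(3)=-227, f(4)=552, f(5)=-1331, f(6)=3214, f(7)=-7759, f(8)=18732, f(9)=-45223, f(10)=109178, f(11)=-263579; answer -263579

-263579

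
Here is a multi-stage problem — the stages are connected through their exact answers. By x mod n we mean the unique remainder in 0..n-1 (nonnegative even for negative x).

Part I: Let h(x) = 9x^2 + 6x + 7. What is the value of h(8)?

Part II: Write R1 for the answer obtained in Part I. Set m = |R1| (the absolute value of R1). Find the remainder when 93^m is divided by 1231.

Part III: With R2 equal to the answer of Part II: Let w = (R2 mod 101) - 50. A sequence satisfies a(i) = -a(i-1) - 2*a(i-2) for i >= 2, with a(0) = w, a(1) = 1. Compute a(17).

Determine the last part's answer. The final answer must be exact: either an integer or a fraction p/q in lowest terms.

-5123

Part I: 9*(8)^2 + 6*(8)^1 + 7 = (576) + (48) + (7) = 631; answer 631
Part II: R1 = 631; m = 631; squarings mod 1231: 93^1=93, 93^2=32, 93^4=1024, 93^8=995, 93^16=301, 93^32=738, 93^64=542, 93^128=786, 93^256=1065, 93^512=474; 93^631 = 93^1 * 93^2 * 93^4 * 93^16 * 93^32 * 93^64 * 93^512 = 930 (mod 1231); answer 930
Part III: R2 = 930; w = -29; a(2) = -1*(1) - 2*(-29) = 57; iterating: a(2)=57, a(3)=-59, a(4)=-55, a(5)=173, a(6)=-63, a(7)=-283, a(8)=409, a(9)=157, a(10)=-975, a(11)=661, a(12)=1289, a(13)=-2611, a(14)=33, a(15)=5189, a(16)=-5255, a(17)=-5123; answer -5123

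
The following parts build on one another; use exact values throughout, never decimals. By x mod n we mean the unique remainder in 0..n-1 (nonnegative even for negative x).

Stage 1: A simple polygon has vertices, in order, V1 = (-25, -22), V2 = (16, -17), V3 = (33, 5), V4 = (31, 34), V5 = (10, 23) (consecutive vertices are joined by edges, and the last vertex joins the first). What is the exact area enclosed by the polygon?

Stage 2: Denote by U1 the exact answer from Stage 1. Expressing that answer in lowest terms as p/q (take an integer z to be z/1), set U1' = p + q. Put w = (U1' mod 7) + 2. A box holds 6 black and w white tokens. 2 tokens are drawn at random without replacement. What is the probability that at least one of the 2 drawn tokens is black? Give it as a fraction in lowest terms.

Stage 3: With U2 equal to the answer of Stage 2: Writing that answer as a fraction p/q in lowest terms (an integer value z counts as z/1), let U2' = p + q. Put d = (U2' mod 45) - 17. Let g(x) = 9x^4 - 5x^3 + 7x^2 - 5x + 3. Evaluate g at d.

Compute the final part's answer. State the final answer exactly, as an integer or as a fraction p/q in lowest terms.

23705

Stage 1: cross terms: (-25*-17 - 16*-22)=777, (16*5 - 33*-17)=641, (33*34 - 31*5)=967, (31*23 - 10*34)=373, (10*-22 - -25*23)=355; twice the area = |3113| = 3113; area = 3113/2; answer 3113/2
Stage 2: U1 = 3113/2; threaded value p + q = 3115; w = 2; total draws C(8,2) = 28; complement C(2,2) = 1; favorable 28 - 1 = 27; P = 27/28; answer 27/28
Stage 3: U2 = 27/28; threaded value p + q = 55; d = -7; 9*(-7)^4 - 5*(-7)^3 + 7*(-7)^2 - 5*(-7)^1 + 3 = (21609) + (1715) + (343) + (35) + (3) = 23705; answer 23705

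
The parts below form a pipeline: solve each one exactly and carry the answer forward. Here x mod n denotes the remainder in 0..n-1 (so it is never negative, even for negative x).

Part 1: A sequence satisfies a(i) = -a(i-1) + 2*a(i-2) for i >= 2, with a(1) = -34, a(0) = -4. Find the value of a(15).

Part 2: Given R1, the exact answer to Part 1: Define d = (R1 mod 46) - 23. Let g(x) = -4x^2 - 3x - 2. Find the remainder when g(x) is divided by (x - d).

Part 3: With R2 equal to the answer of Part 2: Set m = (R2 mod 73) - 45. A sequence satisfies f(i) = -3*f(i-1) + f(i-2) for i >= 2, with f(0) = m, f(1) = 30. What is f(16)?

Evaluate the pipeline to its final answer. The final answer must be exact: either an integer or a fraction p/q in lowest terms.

Part 1: a(2) = -1*(-34) + 2*(-4) = 26; iterating: a(2)=26, a(3)=-94, a(4)=146, a(5)=-334, a(6)=626, a(7)=-1294, a(8)=2546, a(9)=-5134, a(10)=10226, a(11)=-20494, a(12)=40946, a(13)=-81934, a(14)=163826, a(15)=-327694; answer -327694
Part 2: R1 = -327694; d = -13; remainder = value at the root: -4*(-13)^2 - 3*(-13)^1 - 2 = (-676) + (39) + (-2) = -639; answer -639
Part 3: R2 = -639; m = -27; f(2) = -3*(30) + 1*(-27) = -117; iterating: f(2)=-117, f(3)=381, f(4)=-1260, f(5)=4161, f(6)=-13743, f(7)=45390, f(8)=-149913, f(9)=495129, f(10)=-1635300, f(11)=5401029, f(12)=-17838387, f(13)=58916190, f(14)=-194586957, f(15)=642677061, f(16)=-2122618140; answer -2122618140

-2122618140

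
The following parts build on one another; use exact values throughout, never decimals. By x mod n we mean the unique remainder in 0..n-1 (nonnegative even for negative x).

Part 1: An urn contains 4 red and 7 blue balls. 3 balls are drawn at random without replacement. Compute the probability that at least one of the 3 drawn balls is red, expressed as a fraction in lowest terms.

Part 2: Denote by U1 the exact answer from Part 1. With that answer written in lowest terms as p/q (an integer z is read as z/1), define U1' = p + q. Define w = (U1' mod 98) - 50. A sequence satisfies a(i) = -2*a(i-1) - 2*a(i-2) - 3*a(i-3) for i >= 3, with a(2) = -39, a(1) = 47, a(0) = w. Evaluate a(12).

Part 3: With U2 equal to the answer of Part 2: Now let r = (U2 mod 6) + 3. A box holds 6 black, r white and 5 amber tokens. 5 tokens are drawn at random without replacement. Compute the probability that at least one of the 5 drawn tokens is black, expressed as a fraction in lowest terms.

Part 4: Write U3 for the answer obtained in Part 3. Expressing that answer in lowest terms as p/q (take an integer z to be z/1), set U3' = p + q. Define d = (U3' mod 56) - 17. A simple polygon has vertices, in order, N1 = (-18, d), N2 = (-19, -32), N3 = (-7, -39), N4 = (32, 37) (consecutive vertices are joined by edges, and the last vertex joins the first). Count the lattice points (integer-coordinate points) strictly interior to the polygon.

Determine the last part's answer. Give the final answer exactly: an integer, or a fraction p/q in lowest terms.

Part 1: total draws C(11,3) = 165; complement C(7,3) = 35; favorable 165 - 35 = 130; P = 26/33; answer 26/33
Part 2: U1 = 26/33; threaded value p + q = 59; w = 9; a(3) = -2*(-39) - 2*(47) - 3*(9) = -43; iterating: a(3)=-43, a(4)=23, a(5)=157, a(6)=-231, a(7)=79, a(8)=-167, a(9)=869, a(10)=-1641, a(11)=2045, a(12)=-3415; answer -3415
Part 3: U2 = -3415; r = 8; total draws C(19,5) = 11628; complement C(13,5) = 1287; favorable 11628 - 1287 = 10341; P = 1149/1292; answer 1149/1292
Part 4: U3 = 1149/1292; threaded value p + q = 2441; d = 16; cross terms: (-18*-32 - -19*16)=880, (-19*-39 - -7*-32)=517, (-7*37 - 32*-39)=989, (32*16 - -18*37)=1178; twice the area = |3564| = 3564; area = 1782; boundary points = 1 + 1 + 1 + 1 = 4; strictly interior points = area - boundary/2 + 1 = 1781; answer 1781

1781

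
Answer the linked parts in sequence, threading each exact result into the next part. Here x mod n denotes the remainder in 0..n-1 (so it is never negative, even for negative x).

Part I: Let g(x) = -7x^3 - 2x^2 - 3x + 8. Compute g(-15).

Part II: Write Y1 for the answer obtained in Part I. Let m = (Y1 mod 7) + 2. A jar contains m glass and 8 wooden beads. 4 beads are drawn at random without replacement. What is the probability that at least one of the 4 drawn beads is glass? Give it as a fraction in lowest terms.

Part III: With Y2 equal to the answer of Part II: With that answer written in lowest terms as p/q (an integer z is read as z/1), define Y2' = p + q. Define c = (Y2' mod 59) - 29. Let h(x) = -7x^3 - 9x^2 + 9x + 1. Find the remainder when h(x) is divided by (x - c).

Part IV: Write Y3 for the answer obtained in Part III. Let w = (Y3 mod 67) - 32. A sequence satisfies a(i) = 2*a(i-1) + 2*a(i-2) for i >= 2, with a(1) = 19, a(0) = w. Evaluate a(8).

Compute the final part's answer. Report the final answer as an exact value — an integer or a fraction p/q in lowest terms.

18992

Part I: -7*(-15)^3 - 2*(-15)^2 - 3*(-15)^1 + 8 = (23625) + (-450) + (45) + (8) = 23228; answer 23228
Part II: Y1 = 23228; m = 4; total draws C(12,4) = 495; complement C(8,4) = 70; favorable 495 - 70 = 425; P = 85/99; answer 85/99
Part III: Y2 = 85/99; threaded value p + q = 184; c = -22; remainder = value at the root: -7*(-22)^3 - 9*(-22)^2 + 9*(-22)^1 + 1 = (74536) + (-4356) + (-198) + (1) = 69983; answer 69983
Part IV: Y3 = 69983; w = 3; a(2) = 2*(19) + 2*(3) = 44; iterating: a(2)=44, a(3)=126, a(4)=340, a(5)=932, a(6)=2544, a(7)=6952, a(8)=18992; answer 18992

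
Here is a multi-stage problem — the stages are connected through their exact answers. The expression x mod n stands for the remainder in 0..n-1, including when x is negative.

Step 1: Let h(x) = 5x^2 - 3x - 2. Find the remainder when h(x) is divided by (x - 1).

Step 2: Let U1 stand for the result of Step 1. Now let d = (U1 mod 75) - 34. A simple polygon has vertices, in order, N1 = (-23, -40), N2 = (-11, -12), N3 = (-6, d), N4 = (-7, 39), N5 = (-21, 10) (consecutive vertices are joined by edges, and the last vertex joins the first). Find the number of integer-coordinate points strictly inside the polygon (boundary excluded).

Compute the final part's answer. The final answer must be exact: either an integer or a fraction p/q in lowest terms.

739

Step 1: remainder = value at the root: 5*(1)^2 - 3*(1)^1 - 2 = (5) + (-3) + (-2) = 0; answer 0
Step 2: U1 = 0; d = -34; cross terms: (-23*-12 - -11*-40)=-164, (-11*-34 - -6*-12)=302, (-6*39 - -7*-34)=-472, (-7*10 - -21*39)=749, (-21*-40 - -23*10)=1070; twice the area = |1485| = 1485; area = 1485/2; boundary points = 4 + 1 + 1 + 1 + 2 = 9; strictly interior points = area - boundary/2 + 1 = 739; answer 739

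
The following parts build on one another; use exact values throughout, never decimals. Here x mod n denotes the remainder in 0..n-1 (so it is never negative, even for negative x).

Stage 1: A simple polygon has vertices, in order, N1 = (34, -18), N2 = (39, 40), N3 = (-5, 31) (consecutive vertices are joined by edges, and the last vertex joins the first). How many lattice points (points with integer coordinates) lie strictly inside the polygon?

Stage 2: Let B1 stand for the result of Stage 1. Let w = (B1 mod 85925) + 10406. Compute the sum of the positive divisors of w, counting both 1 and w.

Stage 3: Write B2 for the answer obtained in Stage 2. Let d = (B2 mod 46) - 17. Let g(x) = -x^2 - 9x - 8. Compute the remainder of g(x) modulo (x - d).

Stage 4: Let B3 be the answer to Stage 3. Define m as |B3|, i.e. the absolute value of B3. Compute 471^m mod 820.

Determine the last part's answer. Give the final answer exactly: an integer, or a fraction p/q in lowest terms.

461

Stage 1: cross terms: (34*40 - 39*-18)=2062, (39*31 - -5*40)=1409, (-5*-18 - 34*31)=-964; twice the area = |2507| = 2507; area = 2507/2; boundary points = 1 + 1 + 1 = 3; strictly interior points = area - boundary/2 + 1 = 1253; answer 1253
Stage 2: B1 = 1253; w = 11659; 11659 = 89 * 131; sigma = (1 + 89) * (1 + 131) = 90 * 132 = 11880; answer 11880
Stage 3: B2 = 11880; d = -5; remainder = value at the root: -1*(-5)^2 - 9*(-5)^1 - 8 = (-25) + (45) + (-8) = 12; answer 12
Stage 4: B3 = 12; m = 12; squarings mod 820: 471^1=471, 471^2=441, 471^4=141, 471^8=201; 471^12 = 471^4 * 471^8 = 461 (mod 820); answer 461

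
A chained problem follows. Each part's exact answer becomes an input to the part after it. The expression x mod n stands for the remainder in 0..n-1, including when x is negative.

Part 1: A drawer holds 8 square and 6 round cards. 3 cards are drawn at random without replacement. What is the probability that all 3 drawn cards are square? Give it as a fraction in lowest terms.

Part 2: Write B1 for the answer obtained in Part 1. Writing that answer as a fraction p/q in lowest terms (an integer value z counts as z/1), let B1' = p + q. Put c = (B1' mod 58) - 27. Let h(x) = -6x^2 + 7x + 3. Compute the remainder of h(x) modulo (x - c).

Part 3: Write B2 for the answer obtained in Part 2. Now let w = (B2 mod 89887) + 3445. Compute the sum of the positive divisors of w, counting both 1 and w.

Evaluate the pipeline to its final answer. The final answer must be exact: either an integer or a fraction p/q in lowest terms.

Part 1: total draws C(14,3) = 364; favorable C(8,3) = 56; P = 2/13; answer 2/13
Part 2: B1 = 2/13; threaded value p + q = 15; c = -12; remainder = value at the root: -6*(-12)^2 + 7*(-12)^1 + 3 = (-864) + (-84) + (3) = -945; answer -945
Part 3: B2 = -945; w = 92387; 92387 is prime, so its only divisors are 1 and 92387; sigma = 1 + 92387 = 92388; answer 92388

92388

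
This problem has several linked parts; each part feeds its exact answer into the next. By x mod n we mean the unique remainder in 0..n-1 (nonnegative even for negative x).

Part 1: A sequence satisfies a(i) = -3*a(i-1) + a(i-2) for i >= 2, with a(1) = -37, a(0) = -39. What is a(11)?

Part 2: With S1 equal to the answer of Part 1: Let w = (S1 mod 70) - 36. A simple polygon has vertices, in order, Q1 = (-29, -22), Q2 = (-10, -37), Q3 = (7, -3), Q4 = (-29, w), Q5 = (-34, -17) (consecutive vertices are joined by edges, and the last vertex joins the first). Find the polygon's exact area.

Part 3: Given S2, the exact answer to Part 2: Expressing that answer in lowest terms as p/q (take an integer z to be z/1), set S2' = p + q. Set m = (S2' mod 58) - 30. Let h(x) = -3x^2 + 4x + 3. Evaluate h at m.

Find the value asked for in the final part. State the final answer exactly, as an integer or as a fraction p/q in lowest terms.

-1676

Part 1: a(2) = -3*(-37) + 1*(-39) = 72; iterating: a(2)=72, a(3)=-253, a(4)=831, a(5)=-2746, a(6)=9069, a(7)=-29953, a(8)=98928, a(9)=-326737, a(10)=1079139, a(11)=-3564154; answer -3564154
Part 2: S1 = -3564154; w = 0; cross terms: (-29*-37 - -10*-22)=853, (-10*-3 - 7*-37)=289, (7*0 - -29*-3)=-87, (-29*-17 - -34*0)=493, (-34*-22 - -29*-17)=255; twice the area = |1803| = 1803; area = 1803/2; answer 1803/2
Part 3: S2 = 1803/2; threaded value p + q = 1805; m = -23; -3*(-23)^2 + 4*(-23)^1 + 3 = (-1587) + (-92) + (3) = -1676; answer -1676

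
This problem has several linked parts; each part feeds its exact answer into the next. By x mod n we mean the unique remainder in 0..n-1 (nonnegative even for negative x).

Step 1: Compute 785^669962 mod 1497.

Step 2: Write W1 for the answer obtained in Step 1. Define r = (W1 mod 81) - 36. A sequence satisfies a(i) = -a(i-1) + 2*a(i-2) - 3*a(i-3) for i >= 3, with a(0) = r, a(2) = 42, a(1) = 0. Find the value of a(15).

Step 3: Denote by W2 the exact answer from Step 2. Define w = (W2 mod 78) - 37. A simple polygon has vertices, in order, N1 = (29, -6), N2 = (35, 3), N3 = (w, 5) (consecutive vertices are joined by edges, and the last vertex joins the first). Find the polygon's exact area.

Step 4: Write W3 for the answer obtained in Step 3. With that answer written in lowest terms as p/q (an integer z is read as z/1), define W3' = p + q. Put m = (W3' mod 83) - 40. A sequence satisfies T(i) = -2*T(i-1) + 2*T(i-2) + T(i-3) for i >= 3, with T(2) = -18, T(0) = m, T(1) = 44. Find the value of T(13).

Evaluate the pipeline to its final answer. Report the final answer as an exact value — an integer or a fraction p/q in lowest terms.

1759868

Step 1: squarings mod 1497: 785^1=785, 785^2=958, 785^4=103, 785^8=130, 785^16=433, 785^32=364, 785^64=760, 785^128=1255, 785^256=181, 785^512=1324, 785^1024=1486, 785^2048=121, 785^4096=1168, 785^8192=457, 785^16384=766, 785^32768=1429, 785^65536=133, 785^131072=1222, 785^262144=775, 785^524288=328; 785^669962 = 785^2 * 785^8 * 785^256 * 785^2048 * 785^4096 * 785^8192 * 785^131072 * 785^524288 = 520 (mod 1497); answer 520
Step 2: W1 = 520; r = -2; a(3) = -1*(42) + 2*(0) - 3*(-2) = -36; iterating: a(3)=-36, a(4)=120, a(5)=-318, a(6)=666, a(7)=-1662, a(8)=3948, a(9)=-9270, a(10)=22152, a(11)=-52536, a(12)=124650, a(13)=-296178, a(14)=703086, a(15)=-1669392; answer -1669392
Step 3: W2 = -1669392; w = 5; cross terms: (29*3 - 35*-6)=297, (35*5 - 5*3)=160, (5*-6 - 29*5)=-175; twice the area = |282| = 282; area = 141; answer 141
Step 4: W3 = 141; threaded value p + q = 142; m = 19; T(3) = -2*(-18) + 2*(44) + 1*(19) = 143; iterating: T(3)=143, T(4)=-278, T(5)=824, T(6)=-2061, T(7)=5492, T(8)=-14282, T(9)=37487, T(10)=-98046, T(11)=256784, T(12)=-672173, T(13)=1759868; answer 1759868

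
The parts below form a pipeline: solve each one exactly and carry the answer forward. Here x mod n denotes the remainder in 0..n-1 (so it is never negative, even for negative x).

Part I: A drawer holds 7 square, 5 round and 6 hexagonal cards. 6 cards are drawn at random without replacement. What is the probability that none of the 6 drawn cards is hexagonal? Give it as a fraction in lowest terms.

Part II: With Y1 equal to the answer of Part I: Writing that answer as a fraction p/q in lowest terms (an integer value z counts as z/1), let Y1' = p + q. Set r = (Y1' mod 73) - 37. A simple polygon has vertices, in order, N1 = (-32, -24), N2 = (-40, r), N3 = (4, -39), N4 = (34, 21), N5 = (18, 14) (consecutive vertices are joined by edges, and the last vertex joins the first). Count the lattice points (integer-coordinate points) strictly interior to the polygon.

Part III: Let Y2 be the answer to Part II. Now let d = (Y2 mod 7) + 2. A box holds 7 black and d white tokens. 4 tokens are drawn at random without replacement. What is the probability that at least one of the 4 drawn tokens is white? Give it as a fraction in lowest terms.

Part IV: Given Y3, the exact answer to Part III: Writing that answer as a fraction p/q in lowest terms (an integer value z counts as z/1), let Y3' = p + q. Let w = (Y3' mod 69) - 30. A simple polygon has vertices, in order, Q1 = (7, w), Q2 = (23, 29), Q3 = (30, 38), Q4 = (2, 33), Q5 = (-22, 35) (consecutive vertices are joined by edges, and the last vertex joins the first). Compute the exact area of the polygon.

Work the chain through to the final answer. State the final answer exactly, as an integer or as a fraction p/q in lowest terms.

2887/2

Part I: total draws C(18,6) = 18564; favorable C(12,6) = 924; P = 11/221; answer 11/221
Part II: Y1 = 11/221; threaded value p + q = 232; r = -24; cross terms: (-32*-24 - -40*-24)=-192, (-40*-39 - 4*-24)=1656, (4*21 - 34*-39)=1410, (34*14 - 18*21)=98, (18*-24 - -32*14)=16; twice the area = |2988| = 2988; area = 1494; boundary points = 8 + 1 + 30 + 1 + 2 = 42; strictly interior points = area - boundary/2 + 1 = 1474; answer 1474
Part III: Y2 = 1474; d = 6; total draws C(13,4) = 715; complement C(7,4) = 35; favorable 715 - 35 = 680; P = 136/143; answer 136/143
Part IV: Y3 = 136/143; threaded value p + q = 279; w = -27; cross terms: (7*29 - 23*-27)=824, (23*38 - 30*29)=4, (30*33 - 2*38)=914, (2*35 - -22*33)=796, (-22*-27 - 7*35)=349; twice the area = |2887| = 2887; area = 2887/2; answer 2887/2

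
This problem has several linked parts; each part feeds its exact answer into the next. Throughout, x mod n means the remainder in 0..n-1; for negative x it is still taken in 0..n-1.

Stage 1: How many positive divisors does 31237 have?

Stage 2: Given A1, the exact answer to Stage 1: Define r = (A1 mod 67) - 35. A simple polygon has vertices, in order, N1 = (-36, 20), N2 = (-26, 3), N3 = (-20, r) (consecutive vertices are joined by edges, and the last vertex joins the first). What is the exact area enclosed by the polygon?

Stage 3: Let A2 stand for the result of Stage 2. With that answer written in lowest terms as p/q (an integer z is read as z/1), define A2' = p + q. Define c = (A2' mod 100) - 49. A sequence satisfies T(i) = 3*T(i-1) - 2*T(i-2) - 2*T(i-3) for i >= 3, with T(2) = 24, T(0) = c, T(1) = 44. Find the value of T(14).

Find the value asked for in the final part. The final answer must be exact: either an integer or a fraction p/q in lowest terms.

185774

Stage 1: 31237 is prime, so its only divisors are 1 and 31237; count = 2; answer 2
Stage 2: A1 = 2; r = -33; cross terms: (-36*3 - -26*20)=412, (-26*-33 - -20*3)=918, (-20*20 - -36*-33)=-1588; twice the area = |-258| = 258; area = 129; answer 129
Stage 3: A2 = 129; threaded value p + q = 130; c = -19; T(3) = 3*(24) - 2*(44) - 2*(-19) = 22; iterating: T(3)=22, T(4)=-70, T(5)=-302, T(6)=-810, T(7)=-1686, T(8)=-2834, T(9)=-3510, T(10)=-1490, T(11)=8218, T(12)=34654, T(13)=90506, T(14)=185774; answer 185774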